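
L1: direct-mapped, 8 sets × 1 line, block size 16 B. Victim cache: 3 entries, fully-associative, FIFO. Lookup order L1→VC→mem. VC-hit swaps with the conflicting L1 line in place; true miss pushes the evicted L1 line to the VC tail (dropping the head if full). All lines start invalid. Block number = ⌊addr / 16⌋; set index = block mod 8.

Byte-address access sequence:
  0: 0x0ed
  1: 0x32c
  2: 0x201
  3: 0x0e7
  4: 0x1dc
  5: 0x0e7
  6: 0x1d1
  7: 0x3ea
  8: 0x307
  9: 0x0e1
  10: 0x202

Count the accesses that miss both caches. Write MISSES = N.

MISSES = 6

  [0] addr=0xed blk=14 s=6: MISS | VC []
  [1] addr=0x32c blk=50 s=2: MISS | VC []
  [2] addr=0x201 blk=32 s=0: MISS | VC []
  [3] addr=0xe7 blk=14 s=6: L1-HIT | VC []
  [4] addr=0x1dc blk=29 s=5: MISS | VC []
  [5] addr=0xe7 blk=14 s=6: L1-HIT | VC []
  [6] addr=0x1d1 blk=29 s=5: L1-HIT | VC []
  [7] addr=0x3ea blk=62 s=6: MISS | VC [14]
  [8] addr=0x307 blk=48 s=0: MISS | VC [14, 32]
  [9] addr=0xe1 blk=14 s=6: VC-HIT | VC [62, 32]
  [10] addr=0x202 blk=32 s=0: VC-HIT | VC [62, 48]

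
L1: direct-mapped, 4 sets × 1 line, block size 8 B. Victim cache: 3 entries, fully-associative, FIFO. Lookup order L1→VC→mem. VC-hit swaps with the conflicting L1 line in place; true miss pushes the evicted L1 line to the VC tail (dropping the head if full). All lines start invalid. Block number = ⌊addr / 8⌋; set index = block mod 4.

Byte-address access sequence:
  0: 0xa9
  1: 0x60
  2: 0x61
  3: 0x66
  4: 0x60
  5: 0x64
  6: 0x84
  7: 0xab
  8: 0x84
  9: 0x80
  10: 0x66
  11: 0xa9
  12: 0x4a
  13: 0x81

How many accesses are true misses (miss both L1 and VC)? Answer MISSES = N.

#0 0xa9→b21/s1 MISS; vc=[]
#1 0x60→b12/s0 MISS; vc=[]
#2 0x61→b12/s0 L1-HIT; vc=[]
#3 0x66→b12/s0 L1-HIT; vc=[]
#4 0x60→b12/s0 L1-HIT; vc=[]
#5 0x64→b12/s0 L1-HIT; vc=[]
#6 0x84→b16/s0 MISS; vc=[12]
#7 0xab→b21/s1 L1-HIT; vc=[12]
#8 0x84→b16/s0 L1-HIT; vc=[12]
#9 0x80→b16/s0 L1-HIT; vc=[12]
#10 0x66→b12/s0 VC-HIT; vc=[16]
#11 0xa9→b21/s1 L1-HIT; vc=[16]
#12 0x4a→b9/s1 MISS; vc=[16,21]
#13 0x81→b16/s0 VC-HIT; vc=[12,21]

MISSES = 4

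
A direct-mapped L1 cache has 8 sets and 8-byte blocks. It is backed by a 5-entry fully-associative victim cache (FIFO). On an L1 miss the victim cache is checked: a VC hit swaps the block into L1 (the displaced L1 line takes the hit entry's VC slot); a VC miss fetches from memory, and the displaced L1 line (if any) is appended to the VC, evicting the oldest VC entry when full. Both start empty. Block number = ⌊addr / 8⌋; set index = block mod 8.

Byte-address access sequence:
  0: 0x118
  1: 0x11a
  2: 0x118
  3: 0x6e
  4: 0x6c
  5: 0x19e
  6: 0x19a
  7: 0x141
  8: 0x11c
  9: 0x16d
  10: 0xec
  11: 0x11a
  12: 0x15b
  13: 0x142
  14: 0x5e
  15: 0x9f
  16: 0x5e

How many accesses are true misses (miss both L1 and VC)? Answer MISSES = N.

0: 0x118 (blk 35, set 3) → MISS  vc=[]
1: 0x11a (blk 35, set 3) → L1-HIT  vc=[]
2: 0x118 (blk 35, set 3) → L1-HIT  vc=[]
3: 0x6e (blk 13, set 5) → MISS  vc=[]
4: 0x6c (blk 13, set 5) → L1-HIT  vc=[]
5: 0x19e (blk 51, set 3) → MISS  vc=[35]
6: 0x19a (blk 51, set 3) → L1-HIT  vc=[35]
7: 0x141 (blk 40, set 0) → MISS  vc=[35]
8: 0x11c (blk 35, set 3) → VC-HIT  vc=[51]
9: 0x16d (blk 45, set 5) → MISS  vc=[51, 13]
10: 0xec (blk 29, set 5) → MISS  vc=[51, 13, 45]
11: 0x11a (blk 35, set 3) → L1-HIT  vc=[51, 13, 45]
12: 0x15b (blk 43, set 3) → MISS  vc=[51, 13, 45, 35]
13: 0x142 (blk 40, set 0) → L1-HIT  vc=[51, 13, 45, 35]
14: 0x5e (blk 11, set 3) → MISS  vc=[51, 13, 45, 35, 43]
15: 0x9f (blk 19, set 3) → MISS  vc=[13, 45, 35, 43, 11]
16: 0x5e (blk 11, set 3) → VC-HIT  vc=[13, 45, 35, 43, 19]

MISSES = 9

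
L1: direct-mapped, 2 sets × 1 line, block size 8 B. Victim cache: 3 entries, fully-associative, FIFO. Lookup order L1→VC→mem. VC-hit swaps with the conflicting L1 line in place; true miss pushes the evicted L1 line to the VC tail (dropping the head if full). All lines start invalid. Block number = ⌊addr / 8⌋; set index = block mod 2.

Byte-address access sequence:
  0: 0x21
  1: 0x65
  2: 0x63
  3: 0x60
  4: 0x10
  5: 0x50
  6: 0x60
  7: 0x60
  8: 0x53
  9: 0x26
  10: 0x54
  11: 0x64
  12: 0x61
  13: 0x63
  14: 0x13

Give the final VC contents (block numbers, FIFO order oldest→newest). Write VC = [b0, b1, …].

VC = [4, 10, 12]

0: 0x21 (blk 4, set 0) → MISS  vc=[]
1: 0x65 (blk 12, set 0) → MISS  vc=[4]
2: 0x63 (blk 12, set 0) → L1-HIT  vc=[4]
3: 0x60 (blk 12, set 0) → L1-HIT  vc=[4]
4: 0x10 (blk 2, set 0) → MISS  vc=[4, 12]
5: 0x50 (blk 10, set 0) → MISS  vc=[4, 12, 2]
6: 0x60 (blk 12, set 0) → VC-HIT  vc=[4, 10, 2]
7: 0x60 (blk 12, set 0) → L1-HIT  vc=[4, 10, 2]
8: 0x53 (blk 10, set 0) → VC-HIT  vc=[4, 12, 2]
9: 0x26 (blk 4, set 0) → VC-HIT  vc=[10, 12, 2]
10: 0x54 (blk 10, set 0) → VC-HIT  vc=[4, 12, 2]
11: 0x64 (blk 12, set 0) → VC-HIT  vc=[4, 10, 2]
12: 0x61 (blk 12, set 0) → L1-HIT  vc=[4, 10, 2]
13: 0x63 (blk 12, set 0) → L1-HIT  vc=[4, 10, 2]
14: 0x13 (blk 2, set 0) → VC-HIT  vc=[4, 10, 12]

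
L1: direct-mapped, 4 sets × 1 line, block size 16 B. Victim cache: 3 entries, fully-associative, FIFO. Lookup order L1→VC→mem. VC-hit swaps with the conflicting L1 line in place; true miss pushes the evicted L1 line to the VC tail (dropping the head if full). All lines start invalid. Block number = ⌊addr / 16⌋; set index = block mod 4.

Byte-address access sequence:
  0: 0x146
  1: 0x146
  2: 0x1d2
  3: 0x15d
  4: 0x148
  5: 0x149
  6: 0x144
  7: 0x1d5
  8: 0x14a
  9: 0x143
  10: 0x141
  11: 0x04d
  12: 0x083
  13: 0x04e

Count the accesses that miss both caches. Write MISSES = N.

#0 0x146→b20/s0 MISS; vc=[]
#1 0x146→b20/s0 L1-HIT; vc=[]
#2 0x1d2→b29/s1 MISS; vc=[]
#3 0x15d→b21/s1 MISS; vc=[29]
#4 0x148→b20/s0 L1-HIT; vc=[29]
#5 0x149→b20/s0 L1-HIT; vc=[29]
#6 0x144→b20/s0 L1-HIT; vc=[29]
#7 0x1d5→b29/s1 VC-HIT; vc=[21]
#8 0x14a→b20/s0 L1-HIT; vc=[21]
#9 0x143→b20/s0 L1-HIT; vc=[21]
#10 0x141→b20/s0 L1-HIT; vc=[21]
#11 0x4d→b4/s0 MISS; vc=[21,20]
#12 0x83→b8/s0 MISS; vc=[21,20,4]
#13 0x4e→b4/s0 VC-HIT; vc=[21,20,8]

MISSES = 5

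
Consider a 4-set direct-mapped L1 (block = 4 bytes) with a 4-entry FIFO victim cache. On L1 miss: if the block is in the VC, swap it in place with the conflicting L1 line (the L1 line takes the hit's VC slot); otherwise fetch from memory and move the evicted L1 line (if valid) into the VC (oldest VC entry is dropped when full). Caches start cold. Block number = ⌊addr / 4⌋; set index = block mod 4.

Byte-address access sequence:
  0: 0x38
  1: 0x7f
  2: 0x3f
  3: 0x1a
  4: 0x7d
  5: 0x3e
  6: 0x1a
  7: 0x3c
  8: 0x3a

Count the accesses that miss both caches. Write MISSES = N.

MISSES = 4

#0 0x38→b14/s2 MISS; vc=[]
#1 0x7f→b31/s3 MISS; vc=[]
#2 0x3f→b15/s3 MISS; vc=[31]
#3 0x1a→b6/s2 MISS; vc=[31,14]
#4 0x7d→b31/s3 VC-HIT; vc=[15,14]
#5 0x3e→b15/s3 VC-HIT; vc=[31,14]
#6 0x1a→b6/s2 L1-HIT; vc=[31,14]
#7 0x3c→b15/s3 L1-HIT; vc=[31,14]
#8 0x3a→b14/s2 VC-HIT; vc=[31,6]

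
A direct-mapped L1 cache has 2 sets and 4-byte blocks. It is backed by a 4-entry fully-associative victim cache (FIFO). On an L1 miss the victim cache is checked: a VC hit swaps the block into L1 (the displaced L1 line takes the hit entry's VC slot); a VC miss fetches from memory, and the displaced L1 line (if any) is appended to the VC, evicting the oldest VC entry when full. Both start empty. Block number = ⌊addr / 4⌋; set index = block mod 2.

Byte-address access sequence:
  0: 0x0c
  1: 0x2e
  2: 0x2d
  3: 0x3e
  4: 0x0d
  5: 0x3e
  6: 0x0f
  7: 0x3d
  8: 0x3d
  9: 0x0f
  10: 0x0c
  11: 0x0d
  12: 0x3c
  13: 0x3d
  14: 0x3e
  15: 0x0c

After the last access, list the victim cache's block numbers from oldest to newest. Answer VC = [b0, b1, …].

  [0] addr=0xc blk=3 s=1: MISS | VC []
  [1] addr=0x2e blk=11 s=1: MISS | VC [3]
  [2] addr=0x2d blk=11 s=1: L1-HIT | VC [3]
  [3] addr=0x3e blk=15 s=1: MISS | VC [3, 11]
  [4] addr=0xd blk=3 s=1: VC-HIT | VC [15, 11]
  [5] addr=0x3e blk=15 s=1: VC-HIT | VC [3, 11]
  [6] addr=0xf blk=3 s=1: VC-HIT | VC [15, 11]
  [7] addr=0x3d blk=15 s=1: VC-HIT | VC [3, 11]
  [8] addr=0x3d blk=15 s=1: L1-HIT | VC [3, 11]
  [9] addr=0xf blk=3 s=1: VC-HIT | VC [15, 11]
  [10] addr=0xc blk=3 s=1: L1-HIT | VC [15, 11]
  [11] addr=0xd blk=3 s=1: L1-HIT | VC [15, 11]
  [12] addr=0x3c blk=15 s=1: VC-HIT | VC [3, 11]
  [13] addr=0x3d blk=15 s=1: L1-HIT | VC [3, 11]
  [14] addr=0x3e blk=15 s=1: L1-HIT | VC [3, 11]
  [15] addr=0xc blk=3 s=1: VC-HIT | VC [15, 11]

VC = [15, 11]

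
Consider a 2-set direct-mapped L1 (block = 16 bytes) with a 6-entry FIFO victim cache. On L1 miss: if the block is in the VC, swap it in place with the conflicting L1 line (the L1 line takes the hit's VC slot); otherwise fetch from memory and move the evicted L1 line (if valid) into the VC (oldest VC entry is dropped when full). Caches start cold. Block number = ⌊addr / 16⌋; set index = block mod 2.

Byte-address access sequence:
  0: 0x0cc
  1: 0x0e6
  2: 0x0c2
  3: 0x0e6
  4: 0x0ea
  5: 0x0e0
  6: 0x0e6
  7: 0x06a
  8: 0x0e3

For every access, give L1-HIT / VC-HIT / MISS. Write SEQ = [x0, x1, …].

#0 0xcc→b12/s0 MISS; vc=[]
#1 0xe6→b14/s0 MISS; vc=[12]
#2 0xc2→b12/s0 VC-HIT; vc=[14]
#3 0xe6→b14/s0 VC-HIT; vc=[12]
#4 0xea→b14/s0 L1-HIT; vc=[12]
#5 0xe0→b14/s0 L1-HIT; vc=[12]
#6 0xe6→b14/s0 L1-HIT; vc=[12]
#7 0x6a→b6/s0 MISS; vc=[12,14]
#8 0xe3→b14/s0 VC-HIT; vc=[12,6]

SEQ = [MISS, MISS, VC-HIT, VC-HIT, L1-HIT, L1-HIT, L1-HIT, MISS, VC-HIT]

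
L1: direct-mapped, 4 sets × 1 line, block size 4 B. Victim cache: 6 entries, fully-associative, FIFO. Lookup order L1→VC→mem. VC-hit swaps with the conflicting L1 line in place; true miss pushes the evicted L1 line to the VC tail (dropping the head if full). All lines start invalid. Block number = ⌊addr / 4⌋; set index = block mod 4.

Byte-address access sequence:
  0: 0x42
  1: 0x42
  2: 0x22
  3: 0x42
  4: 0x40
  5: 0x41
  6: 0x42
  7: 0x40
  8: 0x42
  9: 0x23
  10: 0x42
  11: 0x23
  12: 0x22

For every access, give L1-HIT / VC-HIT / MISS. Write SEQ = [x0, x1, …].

SEQ = [MISS, L1-HIT, MISS, VC-HIT, L1-HIT, L1-HIT, L1-HIT, L1-HIT, L1-HIT, VC-HIT, VC-HIT, VC-HIT, L1-HIT]

0: 0x42 (blk 16, set 0) → MISS  vc=[]
1: 0x42 (blk 16, set 0) → L1-HIT  vc=[]
2: 0x22 (blk 8, set 0) → MISS  vc=[16]
3: 0x42 (blk 16, set 0) → VC-HIT  vc=[8]
4: 0x40 (blk 16, set 0) → L1-HIT  vc=[8]
5: 0x41 (blk 16, set 0) → L1-HIT  vc=[8]
6: 0x42 (blk 16, set 0) → L1-HIT  vc=[8]
7: 0x40 (blk 16, set 0) → L1-HIT  vc=[8]
8: 0x42 (blk 16, set 0) → L1-HIT  vc=[8]
9: 0x23 (blk 8, set 0) → VC-HIT  vc=[16]
10: 0x42 (blk 16, set 0) → VC-HIT  vc=[8]
11: 0x23 (blk 8, set 0) → VC-HIT  vc=[16]
12: 0x22 (blk 8, set 0) → L1-HIT  vc=[16]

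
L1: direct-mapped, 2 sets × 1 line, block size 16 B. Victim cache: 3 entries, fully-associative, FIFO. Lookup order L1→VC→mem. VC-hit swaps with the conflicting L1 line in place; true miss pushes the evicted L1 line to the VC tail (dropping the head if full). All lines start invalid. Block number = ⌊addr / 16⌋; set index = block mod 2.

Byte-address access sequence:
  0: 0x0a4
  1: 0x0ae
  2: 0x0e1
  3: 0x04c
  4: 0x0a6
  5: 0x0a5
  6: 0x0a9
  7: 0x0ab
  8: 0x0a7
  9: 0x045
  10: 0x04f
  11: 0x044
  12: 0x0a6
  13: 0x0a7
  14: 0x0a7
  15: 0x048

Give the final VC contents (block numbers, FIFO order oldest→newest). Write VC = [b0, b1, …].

#0 0xa4→b10/s0 MISS; vc=[]
#1 0xae→b10/s0 L1-HIT; vc=[]
#2 0xe1→b14/s0 MISS; vc=[10]
#3 0x4c→b4/s0 MISS; vc=[10,14]
#4 0xa6→b10/s0 VC-HIT; vc=[4,14]
#5 0xa5→b10/s0 L1-HIT; vc=[4,14]
#6 0xa9→b10/s0 L1-HIT; vc=[4,14]
#7 0xab→b10/s0 L1-HIT; vc=[4,14]
#8 0xa7→b10/s0 L1-HIT; vc=[4,14]
#9 0x45→b4/s0 VC-HIT; vc=[10,14]
#10 0x4f→b4/s0 L1-HIT; vc=[10,14]
#11 0x44→b4/s0 L1-HIT; vc=[10,14]
#12 0xa6→b10/s0 VC-HIT; vc=[4,14]
#13 0xa7→b10/s0 L1-HIT; vc=[4,14]
#14 0xa7→b10/s0 L1-HIT; vc=[4,14]
#15 0x48→b4/s0 VC-HIT; vc=[10,14]

VC = [10, 14]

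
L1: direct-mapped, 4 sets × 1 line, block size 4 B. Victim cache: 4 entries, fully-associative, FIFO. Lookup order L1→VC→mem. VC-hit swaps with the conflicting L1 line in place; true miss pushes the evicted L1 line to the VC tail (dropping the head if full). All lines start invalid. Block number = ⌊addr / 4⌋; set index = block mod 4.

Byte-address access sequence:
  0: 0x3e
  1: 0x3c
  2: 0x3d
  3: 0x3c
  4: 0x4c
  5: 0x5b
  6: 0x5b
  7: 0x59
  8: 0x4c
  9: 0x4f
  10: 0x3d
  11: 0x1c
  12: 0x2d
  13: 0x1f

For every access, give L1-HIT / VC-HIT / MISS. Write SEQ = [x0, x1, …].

#0 0x3e→b15/s3 MISS; vc=[]
#1 0x3c→b15/s3 L1-HIT; vc=[]
#2 0x3d→b15/s3 L1-HIT; vc=[]
#3 0x3c→b15/s3 L1-HIT; vc=[]
#4 0x4c→b19/s3 MISS; vc=[15]
#5 0x5b→b22/s2 MISS; vc=[15]
#6 0x5b→b22/s2 L1-HIT; vc=[15]
#7 0x59→b22/s2 L1-HIT; vc=[15]
#8 0x4c→b19/s3 L1-HIT; vc=[15]
#9 0x4f→b19/s3 L1-HIT; vc=[15]
#10 0x3d→b15/s3 VC-HIT; vc=[19]
#11 0x1c→b7/s3 MISS; vc=[19,15]
#12 0x2d→b11/s3 MISS; vc=[19,15,7]
#13 0x1f→b7/s3 VC-HIT; vc=[19,15,11]

SEQ = [MISS, L1-HIT, L1-HIT, L1-HIT, MISS, MISS, L1-HIT, L1-HIT, L1-HIT, L1-HIT, VC-HIT, MISS, MISS, VC-HIT]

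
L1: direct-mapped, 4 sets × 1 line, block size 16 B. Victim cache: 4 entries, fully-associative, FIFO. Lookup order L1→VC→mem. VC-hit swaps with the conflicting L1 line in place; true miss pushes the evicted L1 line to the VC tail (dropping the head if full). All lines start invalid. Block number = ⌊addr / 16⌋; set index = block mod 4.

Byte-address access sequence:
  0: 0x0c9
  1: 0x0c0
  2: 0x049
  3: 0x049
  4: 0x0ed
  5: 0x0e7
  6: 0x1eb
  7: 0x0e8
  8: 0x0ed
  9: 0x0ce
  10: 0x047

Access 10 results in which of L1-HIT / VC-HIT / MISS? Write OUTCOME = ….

OUTCOME = VC-HIT

  [0] addr=0xc9 blk=12 s=0: MISS | VC []
  [1] addr=0xc0 blk=12 s=0: L1-HIT | VC []
  [2] addr=0x49 blk=4 s=0: MISS | VC [12]
  [3] addr=0x49 blk=4 s=0: L1-HIT | VC [12]
  [4] addr=0xed blk=14 s=2: MISS | VC [12]
  [5] addr=0xe7 blk=14 s=2: L1-HIT | VC [12]
  [6] addr=0x1eb blk=30 s=2: MISS | VC [12, 14]
  [7] addr=0xe8 blk=14 s=2: VC-HIT | VC [12, 30]
  [8] addr=0xed blk=14 s=2: L1-HIT | VC [12, 30]
  [9] addr=0xce blk=12 s=0: VC-HIT | VC [4, 30]
  [10] addr=0x47 blk=4 s=0: VC-HIT | VC [12, 30]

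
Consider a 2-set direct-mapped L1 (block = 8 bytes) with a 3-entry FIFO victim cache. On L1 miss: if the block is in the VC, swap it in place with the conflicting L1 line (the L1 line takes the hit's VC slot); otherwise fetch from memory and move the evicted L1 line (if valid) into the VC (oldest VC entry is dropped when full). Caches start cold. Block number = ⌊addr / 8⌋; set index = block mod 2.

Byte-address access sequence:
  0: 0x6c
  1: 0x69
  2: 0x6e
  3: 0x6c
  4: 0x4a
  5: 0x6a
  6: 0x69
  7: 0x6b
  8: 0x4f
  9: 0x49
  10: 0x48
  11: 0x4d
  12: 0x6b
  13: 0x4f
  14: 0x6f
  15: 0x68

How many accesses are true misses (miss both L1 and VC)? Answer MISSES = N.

  [0] addr=0x6c blk=13 s=1: MISS | VC []
  [1] addr=0x69 blk=13 s=1: L1-HIT | VC []
  [2] addr=0x6e blk=13 s=1: L1-HIT | VC []
  [3] addr=0x6c blk=13 s=1: L1-HIT | VC []
  [4] addr=0x4a blk=9 s=1: MISS | VC [13]
  [5] addr=0x6a blk=13 s=1: VC-HIT | VC [9]
  [6] addr=0x69 blk=13 s=1: L1-HIT | VC [9]
  [7] addr=0x6b blk=13 s=1: L1-HIT | VC [9]
  [8] addr=0x4f blk=9 s=1: VC-HIT | VC [13]
  [9] addr=0x49 blk=9 s=1: L1-HIT | VC [13]
  [10] addr=0x48 blk=9 s=1: L1-HIT | VC [13]
  [11] addr=0x4d blk=9 s=1: L1-HIT | VC [13]
  [12] addr=0x6b blk=13 s=1: VC-HIT | VC [9]
  [13] addr=0x4f blk=9 s=1: VC-HIT | VC [13]
  [14] addr=0x6f blk=13 s=1: VC-HIT | VC [9]
  [15] addr=0x68 blk=13 s=1: L1-HIT | VC [9]

MISSES = 2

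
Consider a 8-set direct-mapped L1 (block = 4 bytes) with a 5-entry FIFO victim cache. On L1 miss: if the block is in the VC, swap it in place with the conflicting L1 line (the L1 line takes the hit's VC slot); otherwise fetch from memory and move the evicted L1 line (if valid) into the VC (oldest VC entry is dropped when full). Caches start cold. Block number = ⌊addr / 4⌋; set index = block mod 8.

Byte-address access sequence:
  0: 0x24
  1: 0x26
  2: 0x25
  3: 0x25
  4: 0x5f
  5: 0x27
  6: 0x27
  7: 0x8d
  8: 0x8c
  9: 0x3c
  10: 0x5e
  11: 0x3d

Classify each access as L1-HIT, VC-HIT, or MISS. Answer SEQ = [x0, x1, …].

SEQ = [MISS, L1-HIT, L1-HIT, L1-HIT, MISS, L1-HIT, L1-HIT, MISS, L1-HIT, MISS, VC-HIT, VC-HIT]

0: 0x24 (blk 9, set 1) → MISS  vc=[]
1: 0x26 (blk 9, set 1) → L1-HIT  vc=[]
2: 0x25 (blk 9, set 1) → L1-HIT  vc=[]
3: 0x25 (blk 9, set 1) → L1-HIT  vc=[]
4: 0x5f (blk 23, set 7) → MISS  vc=[]
5: 0x27 (blk 9, set 1) → L1-HIT  vc=[]
6: 0x27 (blk 9, set 1) → L1-HIT  vc=[]
7: 0x8d (blk 35, set 3) → MISS  vc=[]
8: 0x8c (blk 35, set 3) → L1-HIT  vc=[]
9: 0x3c (blk 15, set 7) → MISS  vc=[23]
10: 0x5e (blk 23, set 7) → VC-HIT  vc=[15]
11: 0x3d (blk 15, set 7) → VC-HIT  vc=[23]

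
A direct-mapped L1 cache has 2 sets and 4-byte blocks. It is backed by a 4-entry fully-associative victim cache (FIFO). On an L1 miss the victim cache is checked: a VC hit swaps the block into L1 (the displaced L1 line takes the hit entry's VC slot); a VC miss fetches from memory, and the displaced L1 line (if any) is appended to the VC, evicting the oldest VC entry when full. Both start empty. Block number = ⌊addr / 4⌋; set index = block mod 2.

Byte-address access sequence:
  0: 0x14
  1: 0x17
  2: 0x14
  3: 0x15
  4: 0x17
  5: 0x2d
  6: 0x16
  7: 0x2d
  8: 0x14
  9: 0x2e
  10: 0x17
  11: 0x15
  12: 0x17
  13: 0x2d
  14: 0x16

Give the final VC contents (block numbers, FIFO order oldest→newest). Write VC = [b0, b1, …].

0: 0x14 (blk 5, set 1) → MISS  vc=[]
1: 0x17 (blk 5, set 1) → L1-HIT  vc=[]
2: 0x14 (blk 5, set 1) → L1-HIT  vc=[]
3: 0x15 (blk 5, set 1) → L1-HIT  vc=[]
4: 0x17 (blk 5, set 1) → L1-HIT  vc=[]
5: 0x2d (blk 11, set 1) → MISS  vc=[5]
6: 0x16 (blk 5, set 1) → VC-HIT  vc=[11]
7: 0x2d (blk 11, set 1) → VC-HIT  vc=[5]
8: 0x14 (blk 5, set 1) → VC-HIT  vc=[11]
9: 0x2e (blk 11, set 1) → VC-HIT  vc=[5]
10: 0x17 (blk 5, set 1) → VC-HIT  vc=[11]
11: 0x15 (blk 5, set 1) → L1-HIT  vc=[11]
12: 0x17 (blk 5, set 1) → L1-HIT  vc=[11]
13: 0x2d (blk 11, set 1) → VC-HIT  vc=[5]
14: 0x16 (blk 5, set 1) → VC-HIT  vc=[11]

VC = [11]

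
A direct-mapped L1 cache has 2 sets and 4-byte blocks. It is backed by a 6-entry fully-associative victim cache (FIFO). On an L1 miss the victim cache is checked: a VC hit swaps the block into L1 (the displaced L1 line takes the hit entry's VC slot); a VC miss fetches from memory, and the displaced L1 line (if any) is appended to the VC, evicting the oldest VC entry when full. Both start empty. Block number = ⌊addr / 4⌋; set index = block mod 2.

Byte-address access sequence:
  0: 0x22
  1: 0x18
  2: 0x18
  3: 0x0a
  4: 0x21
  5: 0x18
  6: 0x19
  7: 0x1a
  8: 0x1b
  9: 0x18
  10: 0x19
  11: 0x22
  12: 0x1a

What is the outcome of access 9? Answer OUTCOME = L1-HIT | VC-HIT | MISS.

OUTCOME = L1-HIT

0: 0x22 (blk 8, set 0) → MISS  vc=[]
1: 0x18 (blk 6, set 0) → MISS  vc=[8]
2: 0x18 (blk 6, set 0) → L1-HIT  vc=[8]
3: 0xa (blk 2, set 0) → MISS  vc=[8, 6]
4: 0x21 (blk 8, set 0) → VC-HIT  vc=[2, 6]
5: 0x18 (blk 6, set 0) → VC-HIT  vc=[2, 8]
6: 0x19 (blk 6, set 0) → L1-HIT  vc=[2, 8]
7: 0x1a (blk 6, set 0) → L1-HIT  vc=[2, 8]
8: 0x1b (blk 6, set 0) → L1-HIT  vc=[2, 8]
9: 0x18 (blk 6, set 0) → L1-HIT  vc=[2, 8]
10: 0x19 (blk 6, set 0) → L1-HIT  vc=[2, 8]
11: 0x22 (blk 8, set 0) → VC-HIT  vc=[2, 6]
12: 0x1a (blk 6, set 0) → VC-HIT  vc=[2, 8]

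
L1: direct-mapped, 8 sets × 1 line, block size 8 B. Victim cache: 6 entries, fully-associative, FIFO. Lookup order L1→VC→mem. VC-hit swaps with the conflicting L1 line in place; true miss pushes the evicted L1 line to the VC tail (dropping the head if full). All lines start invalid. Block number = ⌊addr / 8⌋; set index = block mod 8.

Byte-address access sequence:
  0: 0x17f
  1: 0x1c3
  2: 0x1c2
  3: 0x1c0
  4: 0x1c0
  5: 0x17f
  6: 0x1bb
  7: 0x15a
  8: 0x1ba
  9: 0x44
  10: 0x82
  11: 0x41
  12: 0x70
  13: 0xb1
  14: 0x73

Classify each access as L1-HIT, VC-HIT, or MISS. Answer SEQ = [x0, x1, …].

SEQ = [MISS, MISS, L1-HIT, L1-HIT, L1-HIT, L1-HIT, MISS, MISS, L1-HIT, MISS, MISS, VC-HIT, MISS, MISS, VC-HIT]

0: 0x17f (blk 47, set 7) → MISS  vc=[]
1: 0x1c3 (blk 56, set 0) → MISS  vc=[]
2: 0x1c2 (blk 56, set 0) → L1-HIT  vc=[]
3: 0x1c0 (blk 56, set 0) → L1-HIT  vc=[]
4: 0x1c0 (blk 56, set 0) → L1-HIT  vc=[]
5: 0x17f (blk 47, set 7) → L1-HIT  vc=[]
6: 0x1bb (blk 55, set 7) → MISS  vc=[47]
7: 0x15a (blk 43, set 3) → MISS  vc=[47]
8: 0x1ba (blk 55, set 7) → L1-HIT  vc=[47]
9: 0x44 (blk 8, set 0) → MISS  vc=[47, 56]
10: 0x82 (blk 16, set 0) → MISS  vc=[47, 56, 8]
11: 0x41 (blk 8, set 0) → VC-HIT  vc=[47, 56, 16]
12: 0x70 (blk 14, set 6) → MISS  vc=[47, 56, 16]
13: 0xb1 (blk 22, set 6) → MISS  vc=[47, 56, 16, 14]
14: 0x73 (blk 14, set 6) → VC-HIT  vc=[47, 56, 16, 22]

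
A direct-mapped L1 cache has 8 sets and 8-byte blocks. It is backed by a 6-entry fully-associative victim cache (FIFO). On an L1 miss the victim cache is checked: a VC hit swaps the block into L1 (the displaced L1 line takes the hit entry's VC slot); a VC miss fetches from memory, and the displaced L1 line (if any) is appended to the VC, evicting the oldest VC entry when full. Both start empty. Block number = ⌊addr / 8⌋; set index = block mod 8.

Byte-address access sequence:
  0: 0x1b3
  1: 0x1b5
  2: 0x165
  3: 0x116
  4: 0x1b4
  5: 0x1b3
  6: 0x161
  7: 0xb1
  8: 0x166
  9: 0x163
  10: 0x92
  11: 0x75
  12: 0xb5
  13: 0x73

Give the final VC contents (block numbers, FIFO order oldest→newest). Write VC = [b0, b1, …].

  [0] addr=0x1b3 blk=54 s=6: MISS | VC []
  [1] addr=0x1b5 blk=54 s=6: L1-HIT | VC []
  [2] addr=0x165 blk=44 s=4: MISS | VC []
  [3] addr=0x116 blk=34 s=2: MISS | VC []
  [4] addr=0x1b4 blk=54 s=6: L1-HIT | VC []
  [5] addr=0x1b3 blk=54 s=6: L1-HIT | VC []
  [6] addr=0x161 blk=44 s=4: L1-HIT | VC []
  [7] addr=0xb1 blk=22 s=6: MISS | VC [54]
  [8] addr=0x166 blk=44 s=4: L1-HIT | VC [54]
  [9] addr=0x163 blk=44 s=4: L1-HIT | VC [54]
  [10] addr=0x92 blk=18 s=2: MISS | VC [54, 34]
  [11] addr=0x75 blk=14 s=6: MISS | VC [54, 34, 22]
  [12] addr=0xb5 blk=22 s=6: VC-HIT | VC [54, 34, 14]
  [13] addr=0x73 blk=14 s=6: VC-HIT | VC [54, 34, 22]

VC = [54, 34, 22]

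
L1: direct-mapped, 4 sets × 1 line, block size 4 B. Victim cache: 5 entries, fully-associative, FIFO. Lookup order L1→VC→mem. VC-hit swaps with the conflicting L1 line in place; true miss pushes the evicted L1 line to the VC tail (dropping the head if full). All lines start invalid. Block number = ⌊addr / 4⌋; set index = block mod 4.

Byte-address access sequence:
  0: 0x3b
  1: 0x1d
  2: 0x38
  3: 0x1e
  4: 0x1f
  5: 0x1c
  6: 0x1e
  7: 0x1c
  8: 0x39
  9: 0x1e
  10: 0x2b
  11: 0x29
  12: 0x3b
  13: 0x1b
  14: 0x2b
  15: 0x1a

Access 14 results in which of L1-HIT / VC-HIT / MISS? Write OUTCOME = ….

OUTCOME = VC-HIT

0: 0x3b (blk 14, set 2) → MISS  vc=[]
1: 0x1d (blk 7, set 3) → MISS  vc=[]
2: 0x38 (blk 14, set 2) → L1-HIT  vc=[]
3: 0x1e (blk 7, set 3) → L1-HIT  vc=[]
4: 0x1f (blk 7, set 3) → L1-HIT  vc=[]
5: 0x1c (blk 7, set 3) → L1-HIT  vc=[]
6: 0x1e (blk 7, set 3) → L1-HIT  vc=[]
7: 0x1c (blk 7, set 3) → L1-HIT  vc=[]
8: 0x39 (blk 14, set 2) → L1-HIT  vc=[]
9: 0x1e (blk 7, set 3) → L1-HIT  vc=[]
10: 0x2b (blk 10, set 2) → MISS  vc=[14]
11: 0x29 (blk 10, set 2) → L1-HIT  vc=[14]
12: 0x3b (blk 14, set 2) → VC-HIT  vc=[10]
13: 0x1b (blk 6, set 2) → MISS  vc=[10, 14]
14: 0x2b (blk 10, set 2) → VC-HIT  vc=[6, 14]
15: 0x1a (blk 6, set 2) → VC-HIT  vc=[10, 14]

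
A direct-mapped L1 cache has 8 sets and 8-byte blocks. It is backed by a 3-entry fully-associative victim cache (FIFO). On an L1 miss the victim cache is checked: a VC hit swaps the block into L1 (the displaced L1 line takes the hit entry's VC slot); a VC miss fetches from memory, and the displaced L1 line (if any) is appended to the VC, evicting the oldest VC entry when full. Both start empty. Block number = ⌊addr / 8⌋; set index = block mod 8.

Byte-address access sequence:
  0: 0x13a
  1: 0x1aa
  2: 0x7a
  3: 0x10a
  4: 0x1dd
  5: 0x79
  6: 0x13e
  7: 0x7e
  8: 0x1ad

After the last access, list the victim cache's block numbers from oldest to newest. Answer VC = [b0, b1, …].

  [0] addr=0x13a blk=39 s=7: MISS | VC []
  [1] addr=0x1aa blk=53 s=5: MISS | VC []
  [2] addr=0x7a blk=15 s=7: MISS | VC [39]
  [3] addr=0x10a blk=33 s=1: MISS | VC [39]
  [4] addr=0x1dd blk=59 s=3: MISS | VC [39]
  [5] addr=0x79 blk=15 s=7: L1-HIT | VC [39]
  [6] addr=0x13e blk=39 s=7: VC-HIT | VC [15]
  [7] addr=0x7e blk=15 s=7: VC-HIT | VC [39]
  [8] addr=0x1ad blk=53 s=5: L1-HIT | VC [39]

VC = [39]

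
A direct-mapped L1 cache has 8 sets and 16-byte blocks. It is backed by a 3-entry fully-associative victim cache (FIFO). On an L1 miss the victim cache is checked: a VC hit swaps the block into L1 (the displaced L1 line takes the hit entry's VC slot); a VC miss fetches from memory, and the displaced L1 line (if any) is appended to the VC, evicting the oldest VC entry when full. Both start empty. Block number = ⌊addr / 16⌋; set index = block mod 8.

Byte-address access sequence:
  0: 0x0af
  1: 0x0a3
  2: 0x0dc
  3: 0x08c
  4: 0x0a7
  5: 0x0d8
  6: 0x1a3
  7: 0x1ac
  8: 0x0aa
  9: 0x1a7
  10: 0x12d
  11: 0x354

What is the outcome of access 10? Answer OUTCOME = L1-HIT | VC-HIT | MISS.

OUTCOME = MISS

#0 0xaf→b10/s2 MISS; vc=[]
#1 0xa3→b10/s2 L1-HIT; vc=[]
#2 0xdc→b13/s5 MISS; vc=[]
#3 0x8c→b8/s0 MISS; vc=[]
#4 0xa7→b10/s2 L1-HIT; vc=[]
#5 0xd8→b13/s5 L1-HIT; vc=[]
#6 0x1a3→b26/s2 MISS; vc=[10]
#7 0x1ac→b26/s2 L1-HIT; vc=[10]
#8 0xaa→b10/s2 VC-HIT; vc=[26]
#9 0x1a7→b26/s2 VC-HIT; vc=[10]
#10 0x12d→b18/s2 MISS; vc=[10,26]
#11 0x354→b53/s5 MISS; vc=[10,26,13]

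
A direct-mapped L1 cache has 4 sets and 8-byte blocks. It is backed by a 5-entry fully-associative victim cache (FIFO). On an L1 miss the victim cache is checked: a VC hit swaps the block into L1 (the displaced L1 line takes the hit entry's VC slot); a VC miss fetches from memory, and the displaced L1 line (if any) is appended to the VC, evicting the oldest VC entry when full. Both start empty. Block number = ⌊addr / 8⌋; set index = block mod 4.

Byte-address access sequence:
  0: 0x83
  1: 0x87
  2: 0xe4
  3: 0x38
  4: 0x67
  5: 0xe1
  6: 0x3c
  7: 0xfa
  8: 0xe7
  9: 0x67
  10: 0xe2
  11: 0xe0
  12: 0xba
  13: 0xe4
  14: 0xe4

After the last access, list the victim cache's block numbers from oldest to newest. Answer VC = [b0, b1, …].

  [0] addr=0x83 blk=16 s=0: MISS | VC []
  [1] addr=0x87 blk=16 s=0: L1-HIT | VC []
  [2] addr=0xe4 blk=28 s=0: MISS | VC [16]
  [3] addr=0x38 blk=7 s=3: MISS | VC [16]
  [4] addr=0x67 blk=12 s=0: MISS | VC [16, 28]
  [5] addr=0xe1 blk=28 s=0: VC-HIT | VC [16, 12]
  [6] addr=0x3c blk=7 s=3: L1-HIT | VC [16, 12]
  [7] addr=0xfa blk=31 s=3: MISS | VC [16, 12, 7]
  [8] addr=0xe7 blk=28 s=0: L1-HIT | VC [16, 12, 7]
  [9] addr=0x67 blk=12 s=0: VC-HIT | VC [16, 28, 7]
  [10] addr=0xe2 blk=28 s=0: VC-HIT | VC [16, 12, 7]
  [11] addr=0xe0 blk=28 s=0: L1-HIT | VC [16, 12, 7]
  [12] addr=0xba blk=23 s=3: MISS | VC [16, 12, 7, 31]
  [13] addr=0xe4 blk=28 s=0: L1-HIT | VC [16, 12, 7, 31]
  [14] addr=0xe4 blk=28 s=0: L1-HIT | VC [16, 12, 7, 31]

VC = [16, 12, 7, 31]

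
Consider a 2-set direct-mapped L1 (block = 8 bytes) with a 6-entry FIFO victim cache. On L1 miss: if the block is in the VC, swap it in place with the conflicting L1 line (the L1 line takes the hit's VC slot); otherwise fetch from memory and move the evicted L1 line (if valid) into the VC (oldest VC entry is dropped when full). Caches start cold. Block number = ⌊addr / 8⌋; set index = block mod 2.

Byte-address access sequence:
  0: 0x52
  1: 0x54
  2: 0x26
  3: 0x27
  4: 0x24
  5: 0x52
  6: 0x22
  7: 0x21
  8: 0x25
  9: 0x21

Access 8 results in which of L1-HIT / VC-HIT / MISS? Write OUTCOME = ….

OUTCOME = L1-HIT

  [0] addr=0x52 blk=10 s=0: MISS | VC []
  [1] addr=0x54 blk=10 s=0: L1-HIT | VC []
  [2] addr=0x26 blk=4 s=0: MISS | VC [10]
  [3] addr=0x27 blk=4 s=0: L1-HIT | VC [10]
  [4] addr=0x24 blk=4 s=0: L1-HIT | VC [10]
  [5] addr=0x52 blk=10 s=0: VC-HIT | VC [4]
  [6] addr=0x22 blk=4 s=0: VC-HIT | VC [10]
  [7] addr=0x21 blk=4 s=0: L1-HIT | VC [10]
  [8] addr=0x25 blk=4 s=0: L1-HIT | VC [10]
  [9] addr=0x21 blk=4 s=0: L1-HIT | VC [10]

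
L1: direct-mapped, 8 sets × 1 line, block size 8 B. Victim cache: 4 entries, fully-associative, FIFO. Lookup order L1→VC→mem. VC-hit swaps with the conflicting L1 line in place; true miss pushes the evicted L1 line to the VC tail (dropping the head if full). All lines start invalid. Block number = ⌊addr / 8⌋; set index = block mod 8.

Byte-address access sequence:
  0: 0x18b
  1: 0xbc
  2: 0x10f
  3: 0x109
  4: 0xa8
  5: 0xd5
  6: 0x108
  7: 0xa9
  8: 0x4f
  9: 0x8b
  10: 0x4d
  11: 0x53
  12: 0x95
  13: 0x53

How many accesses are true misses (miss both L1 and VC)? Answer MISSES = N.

  [0] addr=0x18b blk=49 s=1: MISS | VC []
  [1] addr=0xbc blk=23 s=7: MISS | VC []
  [2] addr=0x10f blk=33 s=1: MISS | VC [49]
  [3] addr=0x109 blk=33 s=1: L1-HIT | VC [49]
  [4] addr=0xa8 blk=21 s=5: MISS | VC [49]
  [5] addr=0xd5 blk=26 s=2: MISS | VC [49]
  [6] addr=0x108 blk=33 s=1: L1-HIT | VC [49]
  [7] addr=0xa9 blk=21 s=5: L1-HIT | VC [49]
  [8] addr=0x4f blk=9 s=1: MISS | VC [49, 33]
  [9] addr=0x8b blk=17 s=1: MISS | VC [49, 33, 9]
  [10] addr=0x4d blk=9 s=1: VC-HIT | VC [49, 33, 17]
  [11] addr=0x53 blk=10 s=2: MISS | VC [49, 33, 17, 26]
  [12] addr=0x95 blk=18 s=2: MISS | VC [33, 17, 26, 10]
  [13] addr=0x53 blk=10 s=2: VC-HIT | VC [33, 17, 26, 18]

MISSES = 9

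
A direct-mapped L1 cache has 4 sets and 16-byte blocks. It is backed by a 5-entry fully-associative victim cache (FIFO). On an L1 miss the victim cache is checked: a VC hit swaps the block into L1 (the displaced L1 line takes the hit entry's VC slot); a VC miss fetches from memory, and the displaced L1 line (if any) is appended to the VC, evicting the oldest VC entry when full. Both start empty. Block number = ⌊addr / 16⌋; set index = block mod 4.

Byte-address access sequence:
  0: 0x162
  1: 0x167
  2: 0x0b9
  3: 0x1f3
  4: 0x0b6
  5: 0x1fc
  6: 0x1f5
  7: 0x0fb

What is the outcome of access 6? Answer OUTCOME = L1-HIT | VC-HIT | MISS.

  [0] addr=0x162 blk=22 s=2: MISS | VC []
  [1] addr=0x167 blk=22 s=2: L1-HIT | VC []
  [2] addr=0xb9 blk=11 s=3: MISS | VC []
  [3] addr=0x1f3 blk=31 s=3: MISS | VC [11]
  [4] addr=0xb6 blk=11 s=3: VC-HIT | VC [31]
  [5] addr=0x1fc blk=31 s=3: VC-HIT | VC [11]
  [6] addr=0x1f5 blk=31 s=3: L1-HIT | VC [11]
  [7] addr=0xfb blk=15 s=3: MISS | VC [11, 31]

OUTCOME = L1-HIT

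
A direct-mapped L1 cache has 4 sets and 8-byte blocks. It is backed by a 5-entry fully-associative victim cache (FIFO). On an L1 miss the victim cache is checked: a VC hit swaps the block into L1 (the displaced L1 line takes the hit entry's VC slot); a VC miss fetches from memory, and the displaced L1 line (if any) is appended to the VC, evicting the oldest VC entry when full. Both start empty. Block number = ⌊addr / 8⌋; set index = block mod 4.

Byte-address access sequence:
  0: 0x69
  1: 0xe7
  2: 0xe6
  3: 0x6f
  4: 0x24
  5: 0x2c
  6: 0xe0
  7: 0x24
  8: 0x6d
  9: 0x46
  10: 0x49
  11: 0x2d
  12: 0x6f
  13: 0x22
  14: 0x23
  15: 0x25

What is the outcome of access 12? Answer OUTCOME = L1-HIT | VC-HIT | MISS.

#0 0x69→b13/s1 MISS; vc=[]
#1 0xe7→b28/s0 MISS; vc=[]
#2 0xe6→b28/s0 L1-HIT; vc=[]
#3 0x6f→b13/s1 L1-HIT; vc=[]
#4 0x24→b4/s0 MISS; vc=[28]
#5 0x2c→b5/s1 MISS; vc=[28,13]
#6 0xe0→b28/s0 VC-HIT; vc=[4,13]
#7 0x24→b4/s0 VC-HIT; vc=[28,13]
#8 0x6d→b13/s1 VC-HIT; vc=[28,5]
#9 0x46→b8/s0 MISS; vc=[28,5,4]
#10 0x49→b9/s1 MISS; vc=[28,5,4,13]
#11 0x2d→b5/s1 VC-HIT; vc=[28,9,4,13]
#12 0x6f→b13/s1 VC-HIT; vc=[28,9,4,5]
#13 0x22→b4/s0 VC-HIT; vc=[28,9,8,5]
#14 0x23→b4/s0 L1-HIT; vc=[28,9,8,5]
#15 0x25→b4/s0 L1-HIT; vc=[28,9,8,5]

OUTCOME = VC-HIT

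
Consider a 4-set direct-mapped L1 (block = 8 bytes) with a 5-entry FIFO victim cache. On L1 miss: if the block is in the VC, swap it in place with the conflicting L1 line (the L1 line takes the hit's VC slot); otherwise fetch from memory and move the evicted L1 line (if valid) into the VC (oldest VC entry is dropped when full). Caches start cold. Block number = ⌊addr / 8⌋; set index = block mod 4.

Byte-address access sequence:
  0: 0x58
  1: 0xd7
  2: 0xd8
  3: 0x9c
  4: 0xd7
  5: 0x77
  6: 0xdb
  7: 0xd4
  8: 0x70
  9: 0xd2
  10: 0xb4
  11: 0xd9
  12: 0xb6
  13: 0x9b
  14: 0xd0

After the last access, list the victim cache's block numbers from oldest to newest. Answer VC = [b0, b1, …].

VC = [11, 27, 14, 22]

  [0] addr=0x58 blk=11 s=3: MISS | VC []
  [1] addr=0xd7 blk=26 s=2: MISS | VC []
  [2] addr=0xd8 blk=27 s=3: MISS | VC [11]
  [3] addr=0x9c blk=19 s=3: MISS | VC [11, 27]
  [4] addr=0xd7 blk=26 s=2: L1-HIT | VC [11, 27]
  [5] addr=0x77 blk=14 s=2: MISS | VC [11, 27, 26]
  [6] addr=0xdb blk=27 s=3: VC-HIT | VC [11, 19, 26]
  [7] addr=0xd4 blk=26 s=2: VC-HIT | VC [11, 19, 14]
  [8] addr=0x70 blk=14 s=2: VC-HIT | VC [11, 19, 26]
  [9] addr=0xd2 blk=26 s=2: VC-HIT | VC [11, 19, 14]
  [10] addr=0xb4 blk=22 s=2: MISS | VC [11, 19, 14, 26]
  [11] addr=0xd9 blk=27 s=3: L1-HIT | VC [11, 19, 14, 26]
  [12] addr=0xb6 blk=22 s=2: L1-HIT | VC [11, 19, 14, 26]
  [13] addr=0x9b blk=19 s=3: VC-HIT | VC [11, 27, 14, 26]
  [14] addr=0xd0 blk=26 s=2: VC-HIT | VC [11, 27, 14, 22]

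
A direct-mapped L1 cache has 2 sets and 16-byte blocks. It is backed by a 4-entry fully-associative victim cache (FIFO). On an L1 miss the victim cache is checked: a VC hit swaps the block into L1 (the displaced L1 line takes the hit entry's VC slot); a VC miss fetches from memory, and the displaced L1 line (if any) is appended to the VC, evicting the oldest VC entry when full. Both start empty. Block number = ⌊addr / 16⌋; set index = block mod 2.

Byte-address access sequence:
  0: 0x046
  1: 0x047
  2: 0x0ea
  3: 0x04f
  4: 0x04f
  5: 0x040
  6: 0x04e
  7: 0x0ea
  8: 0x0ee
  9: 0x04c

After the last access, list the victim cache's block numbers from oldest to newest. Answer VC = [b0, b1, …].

VC = [14]

#0 0x46→b4/s0 MISS; vc=[]
#1 0x47→b4/s0 L1-HIT; vc=[]
#2 0xea→b14/s0 MISS; vc=[4]
#3 0x4f→b4/s0 VC-HIT; vc=[14]
#4 0x4f→b4/s0 L1-HIT; vc=[14]
#5 0x40→b4/s0 L1-HIT; vc=[14]
#6 0x4e→b4/s0 L1-HIT; vc=[14]
#7 0xea→b14/s0 VC-HIT; vc=[4]
#8 0xee→b14/s0 L1-HIT; vc=[4]
#9 0x4c→b4/s0 VC-HIT; vc=[14]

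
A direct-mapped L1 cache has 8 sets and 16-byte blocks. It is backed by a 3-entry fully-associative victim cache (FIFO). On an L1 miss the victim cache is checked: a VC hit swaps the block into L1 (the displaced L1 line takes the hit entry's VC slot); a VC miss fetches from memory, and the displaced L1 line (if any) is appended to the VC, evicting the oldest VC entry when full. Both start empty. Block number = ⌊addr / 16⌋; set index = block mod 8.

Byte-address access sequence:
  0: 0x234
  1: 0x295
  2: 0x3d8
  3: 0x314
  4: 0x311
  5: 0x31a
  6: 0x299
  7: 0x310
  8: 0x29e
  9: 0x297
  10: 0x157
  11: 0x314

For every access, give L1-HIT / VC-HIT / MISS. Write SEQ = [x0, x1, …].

  [0] addr=0x234 blk=35 s=3: MISS | VC []
  [1] addr=0x295 blk=41 s=1: MISS | VC []
  [2] addr=0x3d8 blk=61 s=5: MISS | VC []
  [3] addr=0x314 blk=49 s=1: MISS | VC [41]
  [4] addr=0x311 blk=49 s=1: L1-HIT | VC [41]
  [5] addr=0x31a blk=49 s=1: L1-HIT | VC [41]
  [6] addr=0x299 blk=41 s=1: VC-HIT | VC [49]
  [7] addr=0x310 blk=49 s=1: VC-HIT | VC [41]
  [8] addr=0x29e blk=41 s=1: VC-HIT | VC [49]
  [9] addr=0x297 blk=41 s=1: L1-HIT | VC [49]
  [10] addr=0x157 blk=21 s=5: MISS | VC [49, 61]
  [11] addr=0x314 blk=49 s=1: VC-HIT | VC [41, 61]

SEQ = [MISS, MISS, MISS, MISS, L1-HIT, L1-HIT, VC-HIT, VC-HIT, VC-HIT, L1-HIT, MISS, VC-HIT]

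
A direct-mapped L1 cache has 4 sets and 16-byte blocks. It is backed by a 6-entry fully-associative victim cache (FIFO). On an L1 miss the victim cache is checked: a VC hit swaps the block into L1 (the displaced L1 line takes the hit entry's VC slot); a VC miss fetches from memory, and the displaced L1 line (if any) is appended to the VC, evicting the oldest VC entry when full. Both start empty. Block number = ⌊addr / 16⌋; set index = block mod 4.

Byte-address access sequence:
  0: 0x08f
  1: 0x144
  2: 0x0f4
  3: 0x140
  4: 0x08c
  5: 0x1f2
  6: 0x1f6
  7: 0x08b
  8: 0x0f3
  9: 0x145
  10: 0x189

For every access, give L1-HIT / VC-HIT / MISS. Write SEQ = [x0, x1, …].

SEQ = [MISS, MISS, MISS, L1-HIT, VC-HIT, MISS, L1-HIT, L1-HIT, VC-HIT, VC-HIT, MISS]

  [0] addr=0x8f blk=8 s=0: MISS | VC []
  [1] addr=0x144 blk=20 s=0: MISS | VC [8]
  [2] addr=0xf4 blk=15 s=3: MISS | VC [8]
  [3] addr=0x140 blk=20 s=0: L1-HIT | VC [8]
  [4] addr=0x8c blk=8 s=0: VC-HIT | VC [20]
  [5] addr=0x1f2 blk=31 s=3: MISS | VC [20, 15]
  [6] addr=0x1f6 blk=31 s=3: L1-HIT | VC [20, 15]
  [7] addr=0x8b blk=8 s=0: L1-HIT | VC [20, 15]
  [8] addr=0xf3 blk=15 s=3: VC-HIT | VC [20, 31]
  [9] addr=0x145 blk=20 s=0: VC-HIT | VC [8, 31]
  [10] addr=0x189 blk=24 s=0: MISS | VC [8, 31, 20]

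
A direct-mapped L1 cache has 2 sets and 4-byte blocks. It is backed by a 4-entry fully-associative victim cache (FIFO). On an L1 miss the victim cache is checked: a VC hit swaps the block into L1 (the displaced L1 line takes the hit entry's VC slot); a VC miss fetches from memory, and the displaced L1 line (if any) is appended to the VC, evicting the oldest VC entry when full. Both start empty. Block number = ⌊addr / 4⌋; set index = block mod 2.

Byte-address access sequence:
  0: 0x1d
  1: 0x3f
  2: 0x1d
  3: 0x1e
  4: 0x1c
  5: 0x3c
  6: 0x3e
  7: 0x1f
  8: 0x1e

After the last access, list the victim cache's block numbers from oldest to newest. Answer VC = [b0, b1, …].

#0 0x1d→b7/s1 MISS; vc=[]
#1 0x3f→b15/s1 MISS; vc=[7]
#2 0x1d→b7/s1 VC-HIT; vc=[15]
#3 0x1e→b7/s1 L1-HIT; vc=[15]
#4 0x1c→b7/s1 L1-HIT; vc=[15]
#5 0x3c→b15/s1 VC-HIT; vc=[7]
#6 0x3e→b15/s1 L1-HIT; vc=[7]
#7 0x1f→b7/s1 VC-HIT; vc=[15]
#8 0x1e→b7/s1 L1-HIT; vc=[15]

VC = [15]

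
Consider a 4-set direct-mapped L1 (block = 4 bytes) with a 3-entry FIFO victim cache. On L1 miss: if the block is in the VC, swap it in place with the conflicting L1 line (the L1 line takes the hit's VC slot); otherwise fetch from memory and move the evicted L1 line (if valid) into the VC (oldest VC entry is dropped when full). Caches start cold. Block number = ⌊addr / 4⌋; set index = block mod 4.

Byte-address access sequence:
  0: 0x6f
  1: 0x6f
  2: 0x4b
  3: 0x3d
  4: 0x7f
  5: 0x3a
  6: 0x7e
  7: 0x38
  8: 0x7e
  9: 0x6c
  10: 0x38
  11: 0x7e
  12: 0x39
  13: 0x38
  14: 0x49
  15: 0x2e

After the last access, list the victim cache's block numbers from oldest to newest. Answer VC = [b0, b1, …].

0: 0x6f (blk 27, set 3) → MISS  vc=[]
1: 0x6f (blk 27, set 3) → L1-HIT  vc=[]
2: 0x4b (blk 18, set 2) → MISS  vc=[]
3: 0x3d (blk 15, set 3) → MISS  vc=[27]
4: 0x7f (blk 31, set 3) → MISS  vc=[27, 15]
5: 0x3a (blk 14, set 2) → MISS  vc=[27, 15, 18]
6: 0x7e (blk 31, set 3) → L1-HIT  vc=[27, 15, 18]
7: 0x38 (blk 14, set 2) → L1-HIT  vc=[27, 15, 18]
8: 0x7e (blk 31, set 3) → L1-HIT  vc=[27, 15, 18]
9: 0x6c (blk 27, set 3) → VC-HIT  vc=[31, 15, 18]
10: 0x38 (blk 14, set 2) → L1-HIT  vc=[31, 15, 18]
11: 0x7e (blk 31, set 3) → VC-HIT  vc=[27, 15, 18]
12: 0x39 (blk 14, set 2) → L1-HIT  vc=[27, 15, 18]
13: 0x38 (blk 14, set 2) → L1-HIT  vc=[27, 15, 18]
14: 0x49 (blk 18, set 2) → VC-HIT  vc=[27, 15, 14]
15: 0x2e (blk 11, set 3) → MISS  vc=[15, 14, 31]

VC = [15, 14, 31]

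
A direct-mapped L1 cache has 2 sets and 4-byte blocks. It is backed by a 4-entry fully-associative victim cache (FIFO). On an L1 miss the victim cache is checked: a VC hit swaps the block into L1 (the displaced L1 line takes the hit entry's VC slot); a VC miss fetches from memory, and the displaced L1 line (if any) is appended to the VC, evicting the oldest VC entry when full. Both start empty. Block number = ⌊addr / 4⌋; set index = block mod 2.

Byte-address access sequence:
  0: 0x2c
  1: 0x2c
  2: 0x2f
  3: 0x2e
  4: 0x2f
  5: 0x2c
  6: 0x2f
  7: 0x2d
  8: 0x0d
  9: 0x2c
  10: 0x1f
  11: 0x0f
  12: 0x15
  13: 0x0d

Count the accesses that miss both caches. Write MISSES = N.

#0 0x2c→b11/s1 MISS; vc=[]
#1 0x2c→b11/s1 L1-HIT; vc=[]
#2 0x2f→b11/s1 L1-HIT; vc=[]
#3 0x2e→b11/s1 L1-HIT; vc=[]
#4 0x2f→b11/s1 L1-HIT; vc=[]
#5 0x2c→b11/s1 L1-HIT; vc=[]
#6 0x2f→b11/s1 L1-HIT; vc=[]
#7 0x2d→b11/s1 L1-HIT; vc=[]
#8 0xd→b3/s1 MISS; vc=[11]
#9 0x2c→b11/s1 VC-HIT; vc=[3]
#10 0x1f→b7/s1 MISS; vc=[3,11]
#11 0xf→b3/s1 VC-HIT; vc=[7,11]
#12 0x15→b5/s1 MISS; vc=[7,11,3]
#13 0xd→b3/s1 VC-HIT; vc=[7,11,5]

MISSES = 4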